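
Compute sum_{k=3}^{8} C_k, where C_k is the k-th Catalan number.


C_3 through C_8: 5, 14, 42, 132, 429, 1430
Sum = 5 + 14 + 42 + 132 + 429 + 1430
= 2052

2052


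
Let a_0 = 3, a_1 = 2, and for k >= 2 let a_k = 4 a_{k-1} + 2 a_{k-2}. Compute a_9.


Iterating the recurrence forward:
a_0 = 3
a_1 = 2
a_2 = 4*2 + 2*3 = 14
a_3 = 4*14 + 2*2 = 60
a_4 = 4*60 + 2*14 = 268
a_5 = 4*268 + 2*60 = 1192
a_6 = 4*1192 + 2*268 = 5304
a_7 = 4*5304 + 2*1192 = 23600
a_8 = 4*23600 + 2*5304 = 105008
a_9 = 4*105008 + 2*23600 = 467232
So a_9 = 467232.

467232


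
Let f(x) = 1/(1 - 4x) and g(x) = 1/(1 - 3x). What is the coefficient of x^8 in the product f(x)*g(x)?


The coefficient of x^n in f*g is the Cauchy product: sum_{k=0}^{n} a^k * b^(n-k).
With a=4, b=3, n=8:
sum_{k=0}^{8} 4^k * 3^(8-k)
= 242461

242461


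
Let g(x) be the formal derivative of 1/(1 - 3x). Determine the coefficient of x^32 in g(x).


Differentiate termwise: d/dx sum_{k>=0} 3^k x^k = sum_{k>=1} k 3^k x^(k-1) = sum_{j>=0} (j+1) 3^(j+1) x^j.
Equivalently, d/dx [1/(1 - 3x)] = 3/(1 - 3x)^2.
For j = 32: 33 * 3^33 = 33 * 5559060566555523 = 183448998696332259.

183448998696332259


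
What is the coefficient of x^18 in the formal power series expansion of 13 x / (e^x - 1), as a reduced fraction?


The exponential generating function for Bernoulli numbers is
x / (e^x - 1) = sum_{k>=0} B_k x^k / k!.
So the coefficient of x^18 in 13 x / (e^x - 1) is 13 B_18 / 18!.
Computing: B_18 = 43867/798, 18! = 6402373705728000, giving
13 * 43867/798 / 6402373705728000 = 43867/393007247474688000.

43867/393007247474688000


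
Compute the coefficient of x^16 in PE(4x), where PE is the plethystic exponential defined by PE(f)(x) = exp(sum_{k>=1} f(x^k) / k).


With f(x) = 4x, the exponent is sum_{k>=1} 4 x^k / k = 4 * (-ln(1 - x)). Exponentiating:
PE(4x) = exp(-4 ln(1 - x)) = 1/(1 - x)^4.
By the negative binomial expansion, [x^n] 1/(1 - x)^4 = C(n + 3, 3).
For n = 16: C(19, 3) = 969.

969


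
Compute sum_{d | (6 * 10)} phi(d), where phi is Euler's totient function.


First, 6 * 10 = 60. One classical identity is sum_{d | n} phi(d) = n (each k in [1, n] has a unique gcd with n, and among the k's with gcd(k, n) = n/d there are phi(d) of them). So the sum equals 60. We also verify directly:
Divisors of 60: 1, 2, 3, 4, 5, 6, 10, 12, 15, 20, 30, 60.
phi values: 1, 1, 2, 2, 4, 2, 4, 4, 8, 8, 8, 16.
Sum = 60.

60


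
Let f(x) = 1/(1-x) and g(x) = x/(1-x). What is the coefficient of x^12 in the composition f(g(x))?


First simplify the composition: f(g(x)) = 1/(1 - x/(1-x)) = (1-x)/((1-x) - x) = (1-x)/(1-2x).
Now extract the coefficient. Write (1-x)/(1-2x) = 1/(1-2x) - x/(1-2x).
The coefficient of x^n in 1/(1-2x) is 2^n, and in x/(1-2x) is 2^(n-1) (for n >= 1).
So the coefficient of x^12 is 2^12 - 2^11 = 4096 - 2048 = 2048.

2048


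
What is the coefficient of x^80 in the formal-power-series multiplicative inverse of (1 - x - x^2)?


Let the inverse be f(x) = sum_{k>=0} a_k x^k. From f(x) * (1 - x - x^2) = 1 and matching coefficients:
 x^0: a_0 = 1.
 x^1: a_1 - a_0 = 0, so a_1 = 1.
 x^k (k >= 2): a_k - a_{k-1} - a_{k-2} = 0, i.e. a_k = a_{k-1} + a_{k-2}.
This is the Fibonacci-type recurrence shifted so that a_0 = a_1 = 1.
Iterating: a_0=1, a_1=1, a_2=2, a_3=3, a_4=5, a_5=8, a_6=13, a_7=21, a_8=34, a_9=55, ...
a_80 = 37889062373143906.

37889062373143906


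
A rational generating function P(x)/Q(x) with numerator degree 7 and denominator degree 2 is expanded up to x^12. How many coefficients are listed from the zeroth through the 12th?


Expanding up to x^12 gives the coefficients for x^0, x^1, ..., x^12.
That is 12 + 1 = 13 coefficients in total.

13


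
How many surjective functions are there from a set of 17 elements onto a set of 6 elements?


By inclusion-exclusion on which target elements are missed, the number of surjections from an n-set onto a k-set is
surj(n, k) = sum_{j=0}^{k} (-1)^j C(k, j) (k - j)^n.
Equivalently surj(n, k) = k! * S(n, k), where S(n, k) is the Stirling number of the second kind.
For n = 17, k = 6:
S(17, 6) = 17505749898, so
surj = 6! * 17505749898 = 720 * 17505749898 = 12604139926560.

12604139926560


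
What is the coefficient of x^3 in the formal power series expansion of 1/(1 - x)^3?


The expansion 1/(1 - x)^r = sum_{k>=0} C(k + r - 1, r - 1) x^k follows from the multiset / negative-binomial theorem (or from repeated differentiation of the geometric series).
For r = 3 and k = 3:
C(5, 2) = 120 / (2 * 6) = 10.

10


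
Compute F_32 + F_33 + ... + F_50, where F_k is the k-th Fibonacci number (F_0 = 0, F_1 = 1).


Use the identity sum_{k=0}^{N} F_k = F_{N+2} - 1 (which follows from F_{k+2} - F_{k+1} = F_k). Then
sum_{k=32}^{50} F_k = (F_{52} - 1) - (F_{33} - 1) = F_{52} - F_{33}.
Computing: F_{52} = 32951280099, F_{33} = 3524578, so
Sum = 32951280099 - 3524578 = 32947755521.

32947755521


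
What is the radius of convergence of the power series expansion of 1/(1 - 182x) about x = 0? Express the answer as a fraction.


Expanding 1/(1 - 182x) = sum_{k>=0} 182^k x^k, the series converges when |182x| < 1, i.e., |x| < 1/182.
So the radius of convergence is 1/182 = 1/182.

1/182


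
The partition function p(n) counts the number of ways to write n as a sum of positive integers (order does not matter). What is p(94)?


Using the generating function prod_{k>=1} 1/(1-x^k), we compute p(94).
By dynamic programming over parts 1 through 94:
p(94) = 92669720

92669720


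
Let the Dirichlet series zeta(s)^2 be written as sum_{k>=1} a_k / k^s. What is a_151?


The Dirichlet convolution of the constant function 1 with itself gives (1 * 1)(k) = sum_{d | k} 1 = d(k), the number of positive divisors of k.
Since zeta(s) = sum_{k>=1} 1/k^s, we have zeta(s)^2 = sum_{k>=1} d(k)/k^s, so a_k = d(k).
For k = 151: the divisors are 1, 151.
Count = 2.

2


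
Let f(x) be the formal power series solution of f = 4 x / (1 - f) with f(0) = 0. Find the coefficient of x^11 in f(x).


Apply Lagrange inversion: f = 4 x * phi(f) with phi(t) = 1/(1 - t), so
[x^n] f = 4^n * (1/n) [t^(n-1)] phi(t)^n = 4^n * (1/n) [t^(n-1)] (1 - t)^(-n) = 4^n * (1/n) C(2n - 2, n - 1) = 4^n * C_{n-1}.
For n = 11: C_10 = C(20, 10) / 11 = 184756/11 = 16796.
With the 4^11 = 4194304 factor, the coefficient is 4194304 * 16796 = 70447529984.

70447529984


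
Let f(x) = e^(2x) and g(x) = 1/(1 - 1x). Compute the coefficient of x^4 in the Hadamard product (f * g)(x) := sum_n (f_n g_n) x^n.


Expanding: f_k = 2^k/k! (from e^(2x)) and g_k = 1^k (from 1/(1 - 1x)). So the Hadamard coefficient (f * g)_k = 2^k 1^k / k! = (2)^k / k!.
For k = 4: 2^4/4! = 16/24 = 2/3.

2/3


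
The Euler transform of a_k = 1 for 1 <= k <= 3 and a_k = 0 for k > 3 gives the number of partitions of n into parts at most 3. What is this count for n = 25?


Partitions of 25 into parts at most 3:
Using generating function (1-x)^(-1)(1-x^2)^(-1)(1-x^3)^(-1),
the coefficient of x^25 = 65

65


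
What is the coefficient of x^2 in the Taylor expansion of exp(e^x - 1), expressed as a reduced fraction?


exp(e^x - 1) = sum_{k>=0} Bell_k x^k / k!, where Bell_k is the k-th Bell number.
So the coefficient of x^2 is Bell_2 / 2!.
Computing: Bell_2 = 2 and 2! = 2, giving
2/2 = 1.

1


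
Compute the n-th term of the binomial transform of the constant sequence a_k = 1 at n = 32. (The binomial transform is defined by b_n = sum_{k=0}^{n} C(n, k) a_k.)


With a_k = 1 for all k, b_n = sum_{k=0}^{n} C(n, k) = 2^n by the binomial theorem.
For n = 32: 2^32 = 4294967296.

4294967296


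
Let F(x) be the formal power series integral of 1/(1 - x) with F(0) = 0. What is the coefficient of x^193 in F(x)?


1/(1 - x) = sum_{k>=0} x^k. Integrating termwise and using F(0) = 0 gives
F(x) = sum_{k>=0} x^(k+1) / (k+1) = sum_{m>=1} x^m / m = -ln(1 - x).
So the coefficient of x^193 is 1/193 = 1/193.

1/193


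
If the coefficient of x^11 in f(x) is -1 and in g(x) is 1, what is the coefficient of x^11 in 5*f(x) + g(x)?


Scalar multiplication scales coefficients: 5 * -1 = -5.
Then add the g coefficient: -5 + 1
= -4

-4


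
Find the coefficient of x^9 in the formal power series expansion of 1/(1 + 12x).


Write 1/(1 + c x) = 1/(1 - (-c) x) and apply the geometric-series identity
1/(1 - y) = sum_{k>=0} y^k to get 1/(1 + c x) = sum_{k>=0} (-c)^k x^k.
So the coefficient of x^k is (-c)^k = (-1)^k * c^k.
Here c = 12 and k = 9:
(-12)^9 = -1 * 5159780352 = -5159780352

-5159780352


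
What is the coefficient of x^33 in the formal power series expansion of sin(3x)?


The Maclaurin series is sin(t) = sum_{k>=0} (-1)^k t^(2k+1) / (2k+1)!, so substituting t = 3x, only odd powers of x are nonzero, with coefficient of x^(2k+1) equal to (-1)^k 3^(2k+1) / (2k+1)!.
Write 33 = 2*16 + 1, giving the coefficient (-1)^16 * 3^33 / 33! = 5559060566555523/8683317618811886495518194401280000000 = 387420489/605155334745140274135040000000.

387420489/605155334745140274135040000000


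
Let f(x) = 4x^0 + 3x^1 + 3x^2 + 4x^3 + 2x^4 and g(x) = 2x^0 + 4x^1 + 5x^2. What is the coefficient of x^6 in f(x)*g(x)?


Cauchy product at x^6:
2*5
= 10

10


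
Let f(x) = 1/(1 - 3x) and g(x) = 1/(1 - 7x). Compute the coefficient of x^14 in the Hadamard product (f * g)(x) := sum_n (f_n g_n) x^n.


f has coefficients f_k = 3^k and g has coefficients g_k = 7^k, so the Hadamard product has coefficient (f*g)_k = 3^k * 7^k = 21^k.
For k = 14: 21^14 = 3243919932521508681.

3243919932521508681


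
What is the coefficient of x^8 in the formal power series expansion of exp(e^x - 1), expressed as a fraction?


exp(e^x - 1) is the exponential generating function for the Bell numbers Bell_k: exp(e^x - 1) = sum_{k>=0} Bell_k x^k / k!.
So the coefficient of x^8 in exp(e^x - 1) is Bell_8 / 8!.
Computing: Bell_8 = 4140 and 8! = 40320, giving
4140/40320 = 23/224.

23/224


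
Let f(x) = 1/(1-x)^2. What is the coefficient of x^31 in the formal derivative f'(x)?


Differentiate: d/dx [ 1/(1-x)^r ] = r / (1-x)^(r+1).
Here r = 2, so f'(x) = 2 / (1-x)^3.
The expansion of 1/(1-x)^(r+1) has coefficient of x^n equal to C(n+r, r).
So the coefficient of x^31 in f'(x) is
2 * C(33, 2) = 2 * 528 = 1056

1056


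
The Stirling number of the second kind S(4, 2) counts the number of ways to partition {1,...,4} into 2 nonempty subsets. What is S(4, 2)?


Using the explicit formula S(n,k) = (1/k!) sum_{j=0}^{k} (-1)^(k-j) C(k,j) j^n:
S(4, 2) = 7
Equivalently, S(n,k) is n! times the coefficient of x^n in the EGF (e^x - 1)^k / k!.

7


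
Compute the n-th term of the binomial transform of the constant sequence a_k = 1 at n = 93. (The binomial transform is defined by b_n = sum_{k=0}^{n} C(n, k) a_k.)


With a_k = 1 for all k, b_n = sum_{k=0}^{n} C(n, k) = 2^n by the binomial theorem.
For n = 93: 2^93 = 9903520314283042199192993792.

9903520314283042199192993792


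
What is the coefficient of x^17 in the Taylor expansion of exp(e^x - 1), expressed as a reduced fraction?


exp(e^x - 1) = sum_{k>=0} Bell_k x^k / k!, where Bell_k is the k-th Bell number.
So the coefficient of x^17 is Bell_17 / 17!.
Computing: Bell_17 = 82864869804 and 17! = 355687428096000, giving
82864869804/355687428096000 = 255755771/1097800704000.

255755771/1097800704000


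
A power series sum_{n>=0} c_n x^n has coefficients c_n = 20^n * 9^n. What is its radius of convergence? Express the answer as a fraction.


By the root test (Cauchy-Hadamard), the radius is R = 1 / limsup_n |c_n|^(1/n).
Here |c_n|^(1/n) = (20^n * 9^n)^(1/n) = 20 * 9 = 180 for all n.
So R = 1/180 = 1/180.

1/180


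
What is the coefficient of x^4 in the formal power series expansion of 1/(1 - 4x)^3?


The general identity 1/(1 - c x)^r = sum_{k>=0} c^k C(k + r - 1, r - 1) x^k follows by substituting y = c x into 1/(1 - y)^r = sum_{k>=0} C(k + r - 1, r - 1) y^k.
For c = 4, r = 3, k = 4:
4^4 * C(6, 2) = 256 * 15 = 3840.

3840


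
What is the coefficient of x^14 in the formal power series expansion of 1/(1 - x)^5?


The negative binomial / multiset identity is
1/(1 - x)^r = sum_{k>=0} C(k + r - 1, r - 1) x^k.
Here r = 5 and k = 14, so the coefficient is
C(14 + 4, 4) = C(18, 4)
= 3060

3060


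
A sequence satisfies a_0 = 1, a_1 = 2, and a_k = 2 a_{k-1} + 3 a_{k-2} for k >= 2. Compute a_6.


The characteristic equation is t^2 - 2 t - 3 = 0, with roots r_1 = 3 and r_2 = -1 (so c_1 = r_1 + r_2, c_2 = -r_1 r_2 as required).
One can use the closed form a_n = A r_1^n + B r_2^n, but direct iteration is more reliable:
a_0 = 1, a_1 = 2, a_2 = 7, a_3 = 20, a_4 = 61, a_5 = 182, a_6 = 547.
So a_6 = 547.

547


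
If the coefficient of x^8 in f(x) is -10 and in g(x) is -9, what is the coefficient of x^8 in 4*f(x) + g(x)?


Scalar multiplication scales coefficients: 4 * -10 = -40.
Then add the g coefficient: -40 + -9
= -49

-49


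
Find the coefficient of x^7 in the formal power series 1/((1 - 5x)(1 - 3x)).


By partial fractions or Cauchy convolution:
The coefficient equals sum_{k=0}^{7} 5^k * 3^(7-k).
= 192032

192032


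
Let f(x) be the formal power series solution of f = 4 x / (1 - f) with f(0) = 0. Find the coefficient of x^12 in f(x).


Apply Lagrange inversion: f = 4 x * phi(f) with phi(t) = 1/(1 - t), so
[x^n] f = 4^n * (1/n) [t^(n-1)] phi(t)^n = 4^n * (1/n) [t^(n-1)] (1 - t)^(-n) = 4^n * (1/n) C(2n - 2, n - 1) = 4^n * C_{n-1}.
For n = 12: C_11 = C(22, 11) / 12 = 705432/12 = 58786.
With the 4^12 = 16777216 factor, the coefficient is 16777216 * 58786 = 986265419776.

986265419776


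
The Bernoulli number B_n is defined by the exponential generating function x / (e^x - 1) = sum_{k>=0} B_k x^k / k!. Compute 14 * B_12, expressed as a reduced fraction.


Bernoulli numbers can also be computed recursively via B_0 = 1 and sum_{j=0}^{m} C(m+1, j) B_j = 0 for m >= 1. Odd-index Bernoulli numbers vanish for k >= 3.
Computing B_12 = -691/2730, so 14 * B_12 = 14 * -691/2730 = -691/195.

-691/195


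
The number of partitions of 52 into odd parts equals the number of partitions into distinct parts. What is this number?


Computing partitions of 52 into odd parts (1, 3, 5, ...):
Using the generating function prod_{k>=0} 1/(1-x^(2k+1)),
the count is 4582

4582


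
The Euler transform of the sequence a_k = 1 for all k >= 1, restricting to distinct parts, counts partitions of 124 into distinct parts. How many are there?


Partitions of 124 into distinct parts can be computed via generating function.
Product (1+x)(1+x^2)(1+x^3)...
The coefficient of x^124 = 2974400

2974400


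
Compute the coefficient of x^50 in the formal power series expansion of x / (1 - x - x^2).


Let f(x) = sum_{k>=0} a_k x^k. Multiplying f(x) * (1 - x - x^2) = x and matching coefficients gives a_0 = 0, a_1 = 1, and a_k = a_{k-1} + a_{k-2} for k >= 2. These are the Fibonacci numbers F_k.
Iterating from F_0 = 0, F_1 = 1:
F_0=0, F_1=1, F_2=1, F_3=2, F_4=3, F_5=5, F_6=8, F_7=13, F_8=21, F_9=34, ...
F_50 = 12586269025.

12586269025


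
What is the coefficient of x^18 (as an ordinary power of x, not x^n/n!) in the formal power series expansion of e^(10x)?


The exponential series is e^y = sum_{k>=0} y^k / k!. Substituting y = 10x gives
e^(10x) = sum_{k>=0} 10^k x^k / k!.
So the coefficient of x^n is a^n/n! with a = 10, n = 18:
10^18 / 18! = 1000000000000000000/6402373705728000 = 122070312500/781539759

122070312500/781539759


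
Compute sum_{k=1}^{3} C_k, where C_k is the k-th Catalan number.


C_1 through C_3: 1, 2, 5
Sum = 1 + 2 + 5
= 8

8


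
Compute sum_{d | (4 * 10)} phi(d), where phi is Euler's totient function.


First, 4 * 10 = 40. One classical identity is sum_{d | n} phi(d) = n (each k in [1, n] has a unique gcd with n, and among the k's with gcd(k, n) = n/d there are phi(d) of them). So the sum equals 40. We also verify directly:
Divisors of 40: 1, 2, 4, 5, 8, 10, 20, 40.
phi values: 1, 1, 2, 4, 4, 4, 8, 16.
Sum = 40.

40


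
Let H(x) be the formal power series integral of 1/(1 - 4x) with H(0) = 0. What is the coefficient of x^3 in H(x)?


1/(1 - 4x) = sum_{k>=0} 4^k x^k. Integrating termwise with H(0) = 0:
H(x) = sum_{k>=0} 4^k x^(k+1) / (k+1) = sum_{m>=1} 4^(m-1) x^m / m.
For m = 3: 4^2/3 = 16/3 = 16/3.

16/3


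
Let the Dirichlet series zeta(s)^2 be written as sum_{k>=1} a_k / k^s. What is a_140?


The Dirichlet convolution of the constant function 1 with itself gives (1 * 1)(k) = sum_{d | k} 1 = d(k), the number of positive divisors of k.
Since zeta(s) = sum_{k>=1} 1/k^s, we have zeta(s)^2 = sum_{k>=1} d(k)/k^s, so a_k = d(k).
For k = 140: the divisors are 1, 2, 4, 5, 7, 10, 14, 20, 28, 35, 70, 140.
Count = 12.

12


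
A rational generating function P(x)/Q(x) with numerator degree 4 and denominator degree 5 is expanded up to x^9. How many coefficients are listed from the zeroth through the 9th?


Expanding up to x^9 gives the coefficients for x^0, x^1, ..., x^9.
That is 9 + 1 = 10 coefficients in total.

10


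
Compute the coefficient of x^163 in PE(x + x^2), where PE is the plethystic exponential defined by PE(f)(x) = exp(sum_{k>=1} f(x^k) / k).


With f(x) = x + x^2, the exponent is sum_{k>=1} (x^k + x^(2k)) / k = -ln(1 - x) - ln(1 - x^2). Exponentiating:
PE(x + x^2) = 1 / ((1 - x)(1 - x^2)).
This is the generating function for partitions of n into parts of size 1 or 2. The number of 2's can be any j in 0..81, and the rest are 1's, so
[x^163] = floor(163/2) + 1 = 82.

82


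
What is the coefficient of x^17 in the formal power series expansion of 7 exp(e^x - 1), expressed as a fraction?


exp(e^x - 1) is the exponential generating function for the Bell numbers Bell_k: exp(e^x - 1) = sum_{k>=0} Bell_k x^k / k!.
So the coefficient of x^17 in 7 exp(e^x - 1) is 7 Bell_17 / 17!.
Computing: Bell_17 = 82864869804 and 17! = 355687428096000, giving
7 * 82864869804/355687428096000 = 255755771/156828672000.

255755771/156828672000


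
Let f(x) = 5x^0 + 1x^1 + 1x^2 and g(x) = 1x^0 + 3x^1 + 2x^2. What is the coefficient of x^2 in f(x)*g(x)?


Cauchy product at x^2:
5*2 + 1*3 + 1*1
= 14

14


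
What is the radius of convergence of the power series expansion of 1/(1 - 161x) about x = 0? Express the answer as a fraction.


Expanding 1/(1 - 161x) = sum_{k>=0} 161^k x^k, the series converges when |161x| < 1, i.e., |x| < 1/161.
So the radius of convergence is 1/161 = 1/161.

1/161


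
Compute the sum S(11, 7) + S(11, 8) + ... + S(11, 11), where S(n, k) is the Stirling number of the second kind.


By definition, S(n, k) counts partitions of an n-set into exactly k nonempty blocks.
Computing row n = 11 for k = 7..11:
S(11, k): 63987, 11880, 1155, 55, 1
Sum = 77078.

77078


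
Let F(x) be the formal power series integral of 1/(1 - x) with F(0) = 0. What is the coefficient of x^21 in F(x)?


1/(1 - x) = sum_{k>=0} x^k. Integrating termwise and using F(0) = 0 gives
F(x) = sum_{k>=0} x^(k+1) / (k+1) = sum_{m>=1} x^m / m = -ln(1 - x).
So the coefficient of x^21 is 1/21 = 1/21.

1/21


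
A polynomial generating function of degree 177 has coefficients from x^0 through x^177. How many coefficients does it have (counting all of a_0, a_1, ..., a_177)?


A polynomial of degree 177 takes the form a_0 + a_1 x + ... + a_177 x^177.
The number of coefficients is 177 + 1 = 178.

178


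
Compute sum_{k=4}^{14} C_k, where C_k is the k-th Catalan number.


C_4 through C_14: 14, 42, 132, 429, 1430, 4862, 16796, 58786, 208012, 742900, 2674440
Sum = 14 + 42 + 132 + 429 + 1430 + 4862 + 16796 + 58786 + 208012 + 742900 + 2674440
= 3707843

3707843


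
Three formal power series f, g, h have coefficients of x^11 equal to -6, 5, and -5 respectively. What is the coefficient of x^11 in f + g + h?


Series addition is componentwise:
-6 + 5 + -5
= -6

-6


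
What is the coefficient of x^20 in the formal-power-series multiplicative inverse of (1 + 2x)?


The inverse is 1/(1 + 2x). Apply the geometric identity 1/(1 - y) = sum_{k>=0} y^k with y = -2x:
1/(1 + 2x) = sum_{k>=0} (-2)^k x^k.
So the coefficient of x^20 is (-2)^20 = 1048576.

1048576


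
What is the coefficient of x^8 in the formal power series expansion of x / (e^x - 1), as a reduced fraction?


The exponential generating function for Bernoulli numbers is
x / (e^x - 1) = sum_{k>=0} B_k x^k / k!.
So the coefficient of x^8 in x / (e^x - 1) is B_8 / 8!.
Computing: B_8 = -1/30, 8! = 40320, giving
-1/30 / 40320 = -1/1209600.

-1/1209600


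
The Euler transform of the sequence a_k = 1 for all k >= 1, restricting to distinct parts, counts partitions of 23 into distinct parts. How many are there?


Partitions of 23 into distinct parts can be computed via generating function.
Product (1+x)(1+x^2)(1+x^3)...
The coefficient of x^23 = 104

104


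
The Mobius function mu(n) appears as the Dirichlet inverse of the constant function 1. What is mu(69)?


69 = 3 * 23 (all distinct primes).
mu(69) = (-1)^2 = 1

1


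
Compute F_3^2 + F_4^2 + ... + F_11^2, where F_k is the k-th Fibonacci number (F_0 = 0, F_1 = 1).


There is a standard identity sum_{k=0}^{N} F_k^2 = F_N * F_{N+1} (proved inductively from the telescoping relation F_k^2 = F_k F_{k+1} - F_{k-1} F_k). Then
sum_{k=3}^{11} F_k^2 = F_11 F_12 - F_2 F_3.
Computing: F_11 = 89, F_12 = 144, F_2 = 1, F_3 = 2.
Sum = 89 * 144 - 1 * 2 = 12814.

12814


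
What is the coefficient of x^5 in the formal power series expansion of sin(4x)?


The Maclaurin series is sin(t) = sum_{k>=0} (-1)^k t^(2k+1) / (2k+1)!, so substituting t = 4x, only odd powers of x are nonzero, with coefficient of x^(2k+1) equal to (-1)^k 4^(2k+1) / (2k+1)!.
Write 5 = 2*2 + 1, giving the coefficient (-1)^2 * 4^5 / 5! = 1024/120 = 128/15.

128/15


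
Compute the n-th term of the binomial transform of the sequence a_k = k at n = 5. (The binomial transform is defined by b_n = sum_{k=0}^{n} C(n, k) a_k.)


With a_k = k, b_n = sum_{k=0}^{n} C(n, k) k. Using k * C(n, k) = n * C(n-1, k-1) gives b_n = n * sum_{k>=1} C(n-1, k-1) = n * 2^(n-1).
For n = 5: 5 * 2^4 = 5 * 16 = 80.

80


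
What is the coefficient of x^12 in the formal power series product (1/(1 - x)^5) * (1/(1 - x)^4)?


Combine the factors: (1/(1 - x)^5) * (1/(1 - x)^4) = 1/(1 - x)^9.
Then use 1/(1 - x)^r = sum_{k>=0} C(k + r - 1, r - 1) x^k with r = 9 and k = 12:
C(20, 8) = 125970.

125970


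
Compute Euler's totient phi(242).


phi(n) counts integers in [1, n] coprime to n. Using the multiplicative formula phi(n) = n * prod_{p | n} (1 - 1/p):
242 = 2 * 11^2, so
phi(242) = 242 * (1 - 1/2) * (1 - 1/11) = 110.

110


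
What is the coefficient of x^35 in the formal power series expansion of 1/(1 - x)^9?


The negative binomial / multiset identity is
1/(1 - x)^r = sum_{k>=0} C(k + r - 1, r - 1) x^k.
Here r = 9 and k = 35, so the coefficient is
C(35 + 8, 8) = C(43, 8)
= 145008513

145008513


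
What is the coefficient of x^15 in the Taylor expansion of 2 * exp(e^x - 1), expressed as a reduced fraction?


exp(e^x - 1) = sum_{k>=0} Bell_k x^k / k!, where Bell_k is the k-th Bell number.
So the coefficient of x^15 is 2 * Bell_15 / 15!.
Computing: Bell_15 = 1382958545 and 15! = 1307674368000, giving
2 * 1382958545/1307674368000 = 276591709/130767436800.

276591709/130767436800


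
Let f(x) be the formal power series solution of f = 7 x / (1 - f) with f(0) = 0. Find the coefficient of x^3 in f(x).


Apply Lagrange inversion: f = 7 x * phi(f) with phi(t) = 1/(1 - t), so
[x^n] f = 7^n * (1/n) [t^(n-1)] phi(t)^n = 7^n * (1/n) [t^(n-1)] (1 - t)^(-n) = 7^n * (1/n) C(2n - 2, n - 1) = 7^n * C_{n-1}.
For n = 3: C_2 = C(4, 2) / 3 = 6/3 = 2.
With the 7^3 = 343 factor, the coefficient is 343 * 2 = 686.

686


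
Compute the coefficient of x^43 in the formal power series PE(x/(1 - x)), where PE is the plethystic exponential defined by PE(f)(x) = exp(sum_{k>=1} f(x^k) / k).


For f(x) = x/(1 - x) we have
sum_{k>=1} f(x^k) / k = sum_{k>=1} (1/k) * x^k / (1 - x^k) = sum_{k, m >= 1} x^(k m) / k,
which after exponentiating simplifies to
PE(x/(1 - x)) = prod_{k>=1} 1 / (1 - x^k).
This is the generating function for the partition function p(n), so the coefficient of x^43 is p(43).
Computing p(43) by dynamic programming over parts 1, 2, ..., 43: p(43) = 63261.

63261


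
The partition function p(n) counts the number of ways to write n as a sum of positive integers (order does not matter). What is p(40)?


Using the generating function prod_{k>=1} 1/(1-x^k), we compute p(40).
By dynamic programming over parts 1 through 40:
p(40) = 37338

37338


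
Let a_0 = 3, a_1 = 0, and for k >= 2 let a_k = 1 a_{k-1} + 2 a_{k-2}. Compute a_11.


Iterating the recurrence forward:
a_0 = 3
a_1 = 0
a_2 = 1*0 + 2*3 = 6
a_3 = 1*6 + 2*0 = 6
a_4 = 1*6 + 2*6 = 18
a_5 = 1*18 + 2*6 = 30
a_6 = 1*30 + 2*18 = 66
a_7 = 1*66 + 2*30 = 126
a_8 = 1*126 + 2*66 = 258
a_9 = 1*258 + 2*126 = 510
a_10 = 1*510 + 2*258 = 1026
a_11 = 1*1026 + 2*510 = 2046
So a_11 = 2046.

2046


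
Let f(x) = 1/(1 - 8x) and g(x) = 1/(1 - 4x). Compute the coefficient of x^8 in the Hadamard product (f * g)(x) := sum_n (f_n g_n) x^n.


f has coefficients f_k = 8^k and g has coefficients g_k = 4^k, so the Hadamard product has coefficient (f*g)_k = 8^k * 4^k = 32^k.
For k = 8: 32^8 = 1099511627776.

1099511627776


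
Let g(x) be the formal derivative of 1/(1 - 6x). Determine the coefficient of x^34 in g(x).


Differentiate termwise: d/dx sum_{k>=0} 6^k x^k = sum_{k>=1} k 6^k x^(k-1) = sum_{j>=0} (j+1) 6^(j+1) x^j.
Equivalently, d/dx [1/(1 - 6x)] = 6/(1 - 6x)^2.
For j = 34: 35 * 6^35 = 35 * 1719070799748422591028658176 = 60167477991194790686003036160.

60167477991194790686003036160


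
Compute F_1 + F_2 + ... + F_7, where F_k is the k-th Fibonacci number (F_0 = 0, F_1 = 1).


Use the identity sum_{k=0}^{N} F_k = F_{N+2} - 1 (which follows from F_{k+2} - F_{k+1} = F_k). Then
sum_{k=1}^{7} F_k = (F_{9} - 1) - (F_{2} - 1) = F_{9} - F_{2}.
Computing: F_{9} = 34, F_{2} = 1, so
Sum = 34 - 1 = 33.

33


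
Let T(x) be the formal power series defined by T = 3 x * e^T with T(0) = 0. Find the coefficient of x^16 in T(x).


Apply the Lagrange inversion formula: if T = 3 x * phi(T) with phi(t) = e^t, then
[x^n] T = 3^n * (1/n) [t^(n-1)] phi(t)^n = 3^n * (1/n) [t^(n-1)] e^(n t) = 3^n * (1/n) * n^(n-1) / (n-1)! = 3^n * n^(n-1) / n!.
When c = 1 this is the Cayley count of rooted labeled trees on n vertices, divided by n!.
For n = 16: 3^16 * 16^15 / 16! = 43046721 * 1152921504606846976/20922789888000 = 2077601987473440768/875875.

2077601987473440768/875875


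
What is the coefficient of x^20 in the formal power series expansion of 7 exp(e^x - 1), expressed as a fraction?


exp(e^x - 1) is the exponential generating function for the Bell numbers Bell_k: exp(e^x - 1) = sum_{k>=0} Bell_k x^k / k!.
So the coefficient of x^20 in 7 exp(e^x - 1) is 7 Bell_20 / 20!.
Computing: Bell_20 = 51724158235372 and 20! = 2432902008176640000, giving
7 * 51724158235372/2432902008176640000 = 1847291365549/12412765347840000.

1847291365549/12412765347840000


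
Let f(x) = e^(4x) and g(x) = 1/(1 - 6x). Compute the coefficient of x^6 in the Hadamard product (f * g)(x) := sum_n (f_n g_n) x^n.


Expanding: f_k = 4^k/k! (from e^(4x)) and g_k = 6^k (from 1/(1 - 6x)). So the Hadamard coefficient (f * g)_k = 4^k 6^k / k! = (24)^k / k!.
For k = 6: 24^6/6! = 191102976/720 = 1327104/5.

1327104/5


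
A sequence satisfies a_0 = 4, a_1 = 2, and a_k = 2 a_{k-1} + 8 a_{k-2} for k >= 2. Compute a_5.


The characteristic equation is t^2 - 2 t - 8 = 0, with roots r_1 = 4 and r_2 = -2 (so c_1 = r_1 + r_2, c_2 = -r_1 r_2 as required).
One can use the closed form a_n = A r_1^n + B r_2^n, but direct iteration is more reliable:
a_0 = 4, a_1 = 2, a_2 = 36, a_3 = 88, a_4 = 464, a_5 = 1632.
So a_5 = 1632.

1632


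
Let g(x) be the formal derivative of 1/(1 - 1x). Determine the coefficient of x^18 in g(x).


Differentiate termwise: d/dx sum_{k>=0} 1^k x^k = sum_{k>=1} k 1^k x^(k-1) = sum_{j>=0} (j+1) 1^(j+1) x^j.
Equivalently, d/dx [1/(1 - 1x)] = 1/(1 - 1x)^2.
For j = 18: 19 * 1^19 = 19 * 1 = 19.

19


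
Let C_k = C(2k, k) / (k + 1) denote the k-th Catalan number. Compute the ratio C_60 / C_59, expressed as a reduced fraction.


Using C_k = (2k)! / (k! (k+1)!), the ratio C_{k+1}/C_k simplifies to
C_{k+1}/C_k = [(2k+2)! / ((k+1)! (k+2)!)] * [k! (k+1)! / (2k)!]
 = (2k+2)(2k+1) / ((k+1)(k+2)) = 2(2k+1) / (k+2).
For k = 59: 2(2*59 + 1) / (59 + 2) = 238/61 = 238/61.

238/61


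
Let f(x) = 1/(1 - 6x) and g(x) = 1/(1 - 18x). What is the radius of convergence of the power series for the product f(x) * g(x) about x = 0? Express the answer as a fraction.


The radius of 1/(1 - 6x) is 1/6 (nearest singularity at x = 1/6), and the radius of 1/(1 - 18x) is 1/18.
The product f(x)*g(x) = 1/((1 - 6x)(1 - 18x)) has singularities at both 1/6 and 1/18, so its radius of convergence is the distance to the nearest one:
min(1/6, 1/18) = 1/18.

1/18


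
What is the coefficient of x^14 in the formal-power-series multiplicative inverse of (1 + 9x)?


The inverse is 1/(1 + 9x). Apply the geometric identity 1/(1 - y) = sum_{k>=0} y^k with y = -9x:
1/(1 + 9x) = sum_{k>=0} (-9)^k x^k.
So the coefficient of x^14 is (-9)^14 = 22876792454961.

22876792454961


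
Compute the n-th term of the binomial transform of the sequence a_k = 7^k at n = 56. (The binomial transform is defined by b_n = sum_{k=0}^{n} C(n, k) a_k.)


With a_k = 7^k, b_n = sum_{k=0}^{n} C(n, k) 7^k = (1 + 7)^n by the binomial theorem.
For n = 56: (1 + 7)^56 = 8^56 = 374144419156711147060143317175368453031918731001856.

374144419156711147060143317175368453031918731001856


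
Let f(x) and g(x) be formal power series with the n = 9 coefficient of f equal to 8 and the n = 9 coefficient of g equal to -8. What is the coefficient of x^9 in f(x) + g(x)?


Addition of formal power series is termwise.
The coefficient of x^9 in f + g = 8 + -8
= 0

0


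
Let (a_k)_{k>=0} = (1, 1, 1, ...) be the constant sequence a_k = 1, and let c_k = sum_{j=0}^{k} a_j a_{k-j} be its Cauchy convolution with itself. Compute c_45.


Since a_j = 1 for all j >= 0, the convolution sum becomes
c_k = sum_{j=0}^{k} 1 * 1 = 1 * (k + 1).
Equivalently, the generating function of (a_k) is 1/(1 - x) and its square is 1/(1 - x)^2 = sum_{k>=0} 1(k + 1) x^k.
For k = 45: 1 * 46 = 46.

46


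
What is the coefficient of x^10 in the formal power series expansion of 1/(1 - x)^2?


The expansion 1/(1 - x)^r = sum_{k>=0} C(k + r - 1, r - 1) x^k follows from the multiset / negative-binomial theorem (or from repeated differentiation of the geometric series).
For r = 2 and k = 10:
C(11, 1) = 39916800 / (1 * 3628800) = 11.

11


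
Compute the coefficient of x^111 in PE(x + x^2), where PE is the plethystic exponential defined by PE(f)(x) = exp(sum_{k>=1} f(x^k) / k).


With f(x) = x + x^2, the exponent is sum_{k>=1} (x^k + x^(2k)) / k = -ln(1 - x) - ln(1 - x^2). Exponentiating:
PE(x + x^2) = 1 / ((1 - x)(1 - x^2)).
This is the generating function for partitions of n into parts of size 1 or 2. The number of 2's can be any j in 0..55, and the rest are 1's, so
[x^111] = floor(111/2) + 1 = 56.

56


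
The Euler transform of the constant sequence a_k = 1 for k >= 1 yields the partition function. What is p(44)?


The Euler transform converts the sequence a_k = 1 into the number of integer partitions.
Using the recurrence or dynamic programming:
p(44) = 75175

75175


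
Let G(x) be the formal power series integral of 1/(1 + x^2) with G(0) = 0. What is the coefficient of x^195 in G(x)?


1/(1 + x^2) = sum_{j>=0} (-1)^j x^(2j). Integrating termwise with G(0) = 0:
G(x) = sum_{j>=0} (-1)^j x^(2j+1) / (2j+1) = arctan(x).
Only odd powers are nonzero. For x^195 write 195 = 2*97 + 1, giving
(-1)^97 / 195 = -1/195 = -1/195.

-1/195


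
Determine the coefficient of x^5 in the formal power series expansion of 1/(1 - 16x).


The geometric series identity gives 1/(1 - c x) = sum_{k>=0} c^k x^k, so the coefficient of x^k is c^k.
Here c = 16 and k = 5.
Computing: 16^5 = 1048576

1048576


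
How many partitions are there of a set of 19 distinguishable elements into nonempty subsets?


Bell_19 can be computed from the Bell triangle or from Dobinski's identity Bell_n = (1/e) * sum_{k>=0} k^n / k!.
Computing Bell_19 = 5832742205057.

5832742205057


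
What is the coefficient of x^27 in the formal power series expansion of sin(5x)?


The Maclaurin series is sin(t) = sum_{k>=0} (-1)^k t^(2k+1) / (2k+1)!, so substituting t = 5x, only odd powers of x are nonzero, with coefficient of x^(2k+1) equal to (-1)^k 5^(2k+1) / (2k+1)!.
Write 27 = 2*13 + 1, giving the coefficient (-1)^13 * 5^27 / 27! = -7450580596923828125/10888869450418352160768000000 = -476837158203125/696887644826774538289152.

-476837158203125/696887644826774538289152


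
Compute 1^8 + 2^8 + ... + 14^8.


This power sum has a closed form given by Faulhaber's formula
sum_{k=1}^{m} k^p = (1 / (p + 1)) * sum_{j=0}^{p} C(p + 1, j) B_j m^(p + 1 - j),
but for small m direct computation is fastest:
1 + 256 + 6561 + 65536 + 390625 + 1679616 + 5764801 + 16777216 + 43046721 + 100000000 + 214358881 + 429981696 + 815730721 + 1475789056 = 3103591687.

3103591687


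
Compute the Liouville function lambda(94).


The Liouville function is lambda(k) = (-1)^Omega(k), where Omega(k) counts the prime factors of k with multiplicity.
Factoring: 94 = 2 * 47, so Omega(94) = 2.
lambda(94) = (-1)^2 = 1.

1


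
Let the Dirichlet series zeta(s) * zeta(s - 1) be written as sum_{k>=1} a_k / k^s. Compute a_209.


Convolution gives a_k = sum_{d | k} d * 1 = sum_{d | k} d = sigma(k), the sum of positive divisors of k.
For k = 209, the divisors are 1, 11, 19, 209, so
sigma(209) = 1 + 11 + 19 + 209 = 240.

240


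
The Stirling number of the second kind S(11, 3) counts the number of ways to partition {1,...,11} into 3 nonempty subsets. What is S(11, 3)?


Using the explicit formula S(n,k) = (1/k!) sum_{j=0}^{k} (-1)^(k-j) C(k,j) j^n:
S(11, 3) = 28501
Equivalently, S(n,k) is n! times the coefficient of x^n in the EGF (e^x - 1)^k / k!.

28501


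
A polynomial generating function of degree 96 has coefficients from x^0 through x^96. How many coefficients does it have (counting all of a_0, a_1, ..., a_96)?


A polynomial of degree 96 takes the form a_0 + a_1 x + ... + a_96 x^96.
The number of coefficients is 96 + 1 = 97.

97


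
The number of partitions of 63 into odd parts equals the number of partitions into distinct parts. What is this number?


Computing partitions of 63 into odd parts (1, 3, 5, ...):
Using the generating function prod_{k>=0} 1/(1-x^(2k+1)),
the count is 14848

14848


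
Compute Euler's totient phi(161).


phi(n) counts integers in [1, n] coprime to n. Using the multiplicative formula phi(n) = n * prod_{p | n} (1 - 1/p):
161 = 7 * 23, so
phi(161) = 161 * (1 - 1/7) * (1 - 1/23) = 132.

132


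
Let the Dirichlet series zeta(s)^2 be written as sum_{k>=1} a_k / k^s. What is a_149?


The Dirichlet convolution of the constant function 1 with itself gives (1 * 1)(k) = sum_{d | k} 1 = d(k), the number of positive divisors of k.
Since zeta(s) = sum_{k>=1} 1/k^s, we have zeta(s)^2 = sum_{k>=1} d(k)/k^s, so a_k = d(k).
For k = 149: the divisors are 1, 149.
Count = 2.

2


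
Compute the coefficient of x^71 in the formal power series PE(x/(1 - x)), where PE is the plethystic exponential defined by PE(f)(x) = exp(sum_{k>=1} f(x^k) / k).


For f(x) = x/(1 - x) we have
sum_{k>=1} f(x^k) / k = sum_{k>=1} (1/k) * x^k / (1 - x^k) = sum_{k, m >= 1} x^(k m) / k,
which after exponentiating simplifies to
PE(x/(1 - x)) = prod_{k>=1} 1 / (1 - x^k).
This is the generating function for the partition function p(n), so the coefficient of x^71 is p(71).
Computing p(71) by dynamic programming over parts 1, 2, ..., 71: p(71) = 4697205.

4697205


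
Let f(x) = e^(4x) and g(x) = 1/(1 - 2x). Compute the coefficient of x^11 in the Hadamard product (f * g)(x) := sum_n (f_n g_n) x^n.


Expanding: f_k = 4^k/k! (from e^(4x)) and g_k = 2^k (from 1/(1 - 2x)). So the Hadamard coefficient (f * g)_k = 4^k 2^k / k! = (8)^k / k!.
For k = 11: 8^11/11! = 8589934592/39916800 = 33554432/155925.

33554432/155925


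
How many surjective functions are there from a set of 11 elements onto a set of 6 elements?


By inclusion-exclusion on which target elements are missed, the number of surjections from an n-set onto a k-set is
surj(n, k) = sum_{j=0}^{k} (-1)^j C(k, j) (k - j)^n.
Equivalently surj(n, k) = k! * S(n, k), where S(n, k) is the Stirling number of the second kind.
For n = 11, k = 6:
S(11, 6) = 179487, so
surj = 6! * 179487 = 720 * 179487 = 129230640.

129230640


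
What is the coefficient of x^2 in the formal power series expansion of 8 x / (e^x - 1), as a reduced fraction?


The exponential generating function for Bernoulli numbers is
x / (e^x - 1) = sum_{k>=0} B_k x^k / k!.
So the coefficient of x^2 in 8 x / (e^x - 1) is 8 B_2 / 2!.
Computing: B_2 = 1/6, 2! = 2, giving
8 * 1/6 / 2 = 2/3.

2/3


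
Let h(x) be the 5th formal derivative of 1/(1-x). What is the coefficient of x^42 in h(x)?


Differentiating 5 times: d^5/dx^5 [1/(1-x)] = 5!/(1-x)^6.
The expansion 1/(1-x)^6 = sum_{k>=0} C(k+5, 5) x^k, so the coefficient of x^n in 5!/(1-x)^6 is 5! * C(n+5, 5).
For n = 42: 120 * C(47, 5) = 120 * 1533939 = 184072680

184072680


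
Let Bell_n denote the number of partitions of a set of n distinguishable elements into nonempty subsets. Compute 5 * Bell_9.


Bell_9 can be computed from the Bell triangle or from Dobinski's identity Bell_n = (1/e) * sum_{k>=0} k^n / k!.
Computing Bell_9 = 21147.
Then 5 * 21147 = 105735.

105735


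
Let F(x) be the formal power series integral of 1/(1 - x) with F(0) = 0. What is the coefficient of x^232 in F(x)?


1/(1 - x) = sum_{k>=0} x^k. Integrating termwise and using F(0) = 0 gives
F(x) = sum_{k>=0} x^(k+1) / (k+1) = sum_{m>=1} x^m / m = -ln(1 - x).
So the coefficient of x^232 is 1/232 = 1/232.

1/232


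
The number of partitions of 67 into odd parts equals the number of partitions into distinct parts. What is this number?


Computing partitions of 67 into odd parts (1, 3, 5, ...):
Using the generating function prod_{k>=0} 1/(1-x^(2k+1)),
the count is 22250

22250


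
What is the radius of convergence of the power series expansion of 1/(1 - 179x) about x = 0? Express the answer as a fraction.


Expanding 1/(1 - 179x) = sum_{k>=0} 179^k x^k, the series converges when |179x| < 1, i.e., |x| < 1/179.
So the radius of convergence is 1/179 = 1/179.

1/179


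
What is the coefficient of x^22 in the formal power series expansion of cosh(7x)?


The Maclaurin series is cosh(t) = sum_{m>=0} t^(2m) / (2m)!, so substituting t = 7x, only even powers of x are nonzero, with coefficient of x^(2m) equal to 7^(2m) / (2m)!.
For x^22 the coefficient is 7^22/22! = 3909821048582988049/1124000727777607680000 = 11398895185373143/3276970051829760000.

11398895185373143/3276970051829760000


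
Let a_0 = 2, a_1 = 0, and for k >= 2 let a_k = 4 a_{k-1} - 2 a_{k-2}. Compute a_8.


Iterating the recurrence forward:
a_0 = 2
a_1 = 0
a_2 = 4*0 - 2*2 = -4
a_3 = 4*-4 - 2*0 = -16
a_4 = 4*-16 - 2*-4 = -56
a_5 = 4*-56 - 2*-16 = -192
a_6 = 4*-192 - 2*-56 = -656
a_7 = 4*-656 - 2*-192 = -2240
a_8 = 4*-2240 - 2*-656 = -7648
So a_8 = -7648.

-7648


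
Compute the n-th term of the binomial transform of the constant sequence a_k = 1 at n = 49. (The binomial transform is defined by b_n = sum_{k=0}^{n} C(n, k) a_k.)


With a_k = 1 for all k, b_n = sum_{k=0}^{n} C(n, k) = 2^n by the binomial theorem.
For n = 49: 2^49 = 562949953421312.

562949953421312


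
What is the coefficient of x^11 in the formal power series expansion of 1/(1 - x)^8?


The negative binomial / multiset identity is
1/(1 - x)^r = sum_{k>=0} C(k + r - 1, r - 1) x^k.
Here r = 8 and k = 11, so the coefficient is
C(11 + 7, 7) = C(18, 7)
= 31824

31824


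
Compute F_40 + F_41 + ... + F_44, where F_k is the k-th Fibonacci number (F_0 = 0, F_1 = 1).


Use the identity sum_{k=0}^{N} F_k = F_{N+2} - 1 (which follows from F_{k+2} - F_{k+1} = F_k). Then
sum_{k=40}^{44} F_k = (F_{46} - 1) - (F_{41} - 1) = F_{46} - F_{41}.
Computing: F_{46} = 1836311903, F_{41} = 165580141, so
Sum = 1836311903 - 165580141 = 1670731762.

1670731762
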